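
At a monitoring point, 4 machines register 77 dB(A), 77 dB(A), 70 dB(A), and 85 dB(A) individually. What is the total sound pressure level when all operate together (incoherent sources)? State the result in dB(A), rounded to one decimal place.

For uncorrelated sources the intensities add, so convert each level to linear form, sum, and take 10·log₁₀ of the total.
Σ 10^(L/10) = 10^(77/10) + 10^(77/10) + 10^(70/10) + 10^(85/10) = 4.265e+08.
L_total = 10·log₁₀(4.265e+08) = 86.30 dB(A).

86.3 dB(A)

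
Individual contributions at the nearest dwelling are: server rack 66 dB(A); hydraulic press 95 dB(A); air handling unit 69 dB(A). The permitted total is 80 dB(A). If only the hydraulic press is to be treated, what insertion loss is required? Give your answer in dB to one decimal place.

15.6 dB

The untreated sources together contribute 10^(66/10) + 10^(69/10) = 1.192e+07, i.e. 70.76 dB(A).
To meet 80 dB(A) overall, the treated hydraulic press may contribute at most 10^(80/10) − 1.192e+07 = 8.808e+07, i.e. 79.45 dB(A).
So the hydraulic press must be reduced from 95 to 79.45 dB(A): IL = 15.55 dB.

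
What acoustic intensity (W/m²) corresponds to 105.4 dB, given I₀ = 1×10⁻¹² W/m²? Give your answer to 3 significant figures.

L = 10·log₁₀(I/I₀) ⇒ I = I₀·10^(L/10) = 10⁻¹² × 10^10.54.

0.0347 W/m²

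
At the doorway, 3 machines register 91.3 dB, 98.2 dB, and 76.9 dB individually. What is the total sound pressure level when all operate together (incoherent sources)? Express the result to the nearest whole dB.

99 dB

For uncorrelated sources the intensities add, so convert each level to linear form, sum, and take 10·log₁₀ of the total.
Σ 10^(L/10) = 10^(91.3/10) + 10^(98.2/10) + 10^(76.9/10) = 8.005e+09.
L_total = 10·log₁₀(8.005e+09) = 99.03 dB.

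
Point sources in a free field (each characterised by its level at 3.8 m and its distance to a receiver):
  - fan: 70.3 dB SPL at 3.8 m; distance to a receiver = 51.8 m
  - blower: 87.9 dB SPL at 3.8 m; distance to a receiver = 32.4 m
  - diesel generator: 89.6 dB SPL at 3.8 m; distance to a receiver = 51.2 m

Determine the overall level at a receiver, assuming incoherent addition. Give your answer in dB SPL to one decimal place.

71.3 dB SPL

First find each source's level at the receiver (point-source: −20·log₁₀(r/r_ref)), then combine on an intensity basis.
fan: 70.3 − 20·log₁₀(51.8/3.8) = 70.3 − 22.69 = 47.61 dB SPL.
blower: 87.9 − 20·log₁₀(32.4/3.8) = 87.9 − 18.62 = 69.28 dB SPL.
diesel generator: 89.6 − 20·log₁₀(51.2/3.8) = 89.6 − 22.59 = 67.01 dB SPL.
Σ 10^(L/10) = 1.356e+07 → L_total = 10·log₁₀(1.356e+07) = 71.32 dB SPL.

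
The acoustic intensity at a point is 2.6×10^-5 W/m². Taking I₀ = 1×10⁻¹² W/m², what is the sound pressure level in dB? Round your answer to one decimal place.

I/I₀ = 2.6×10^-5/10⁻¹² = 2.6×10^7, and L = 10·log₁₀(I/I₀).
L = 10·(0.4150 + 7) = 74.15 dB.

74.1 dB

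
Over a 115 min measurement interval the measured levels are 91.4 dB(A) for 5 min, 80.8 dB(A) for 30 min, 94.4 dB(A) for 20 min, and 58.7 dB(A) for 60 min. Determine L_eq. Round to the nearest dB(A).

The energy average is taken in the linear domain: L_eq = 10·log₁₀[(Σ tᵢ·10^(Lᵢ/10))/T], T = 115 min.
Σ tᵢ·10^(Lᵢ/10) = 5·10^(91.4/10) + 30·10^(80.8/10) + 20·10^(94.4/10) + 60·10^(58.7/10) = 6.564e+10.
L_eq = 10·log₁₀(6.564e+10/115) = 87.56 dB(A).

88 dB(A)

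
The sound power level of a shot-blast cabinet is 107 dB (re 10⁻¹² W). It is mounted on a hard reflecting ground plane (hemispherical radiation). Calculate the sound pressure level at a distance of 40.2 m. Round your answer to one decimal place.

The power spreads over a hemisphere of area 2π·r², so L_p = L_w − 10·log₁₀(2π·r²).
2π·r² = 1.015e+04 m², 10·log₁₀ of that is 40.066 dB.
L_p = 107 − 40.066 = 66.93 dB.

66.9 dB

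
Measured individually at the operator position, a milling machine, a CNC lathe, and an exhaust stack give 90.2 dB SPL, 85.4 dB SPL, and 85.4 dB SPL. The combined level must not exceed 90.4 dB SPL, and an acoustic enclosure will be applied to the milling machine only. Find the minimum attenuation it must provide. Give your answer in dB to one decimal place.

Everything except the milling machine sums to 10^(85.4/10) + 10^(85.4/10) = 6.935e+08 in linear terms, 88.41 dB SPL.
The limit corresponds to 10^(90.4/10) = 1.096e+09; subtracting the fixed part leaves 4.030e+08 for the milling machine, i.e. 86.05 dB SPL.
So the milling machine must be reduced from 90.2 to 86.05 dB SPL: IL = 4.15 dB.

4.1 dB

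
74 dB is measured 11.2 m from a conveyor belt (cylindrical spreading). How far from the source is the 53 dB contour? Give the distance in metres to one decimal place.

For a line source L₁ − L₂ = 10·log₁₀(r₂/r₁), so r₂ = r₁·10^((L₁−L₂)/10).
r₂ = 11.2·10^((74−53)/10) = 11.2·10^(21.0/10) = 1410.00 m.

1410.0 m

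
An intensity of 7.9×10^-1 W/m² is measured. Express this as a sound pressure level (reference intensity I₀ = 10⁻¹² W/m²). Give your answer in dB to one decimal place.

I/I₀ = 7.9×10^-1/10⁻¹² = 7.9×10^11, and L = 10·log₁₀(I/I₀).
L = 10·(0.8976 + 11) = 118.98 dB.

119.0 dB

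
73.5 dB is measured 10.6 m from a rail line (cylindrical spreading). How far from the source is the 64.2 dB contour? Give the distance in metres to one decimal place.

Line-source spreading drops the level by 10·log₁₀(r₂/r₁); inverting, r₂/r₁ = 10^(ΔL/10).
r₂ = 10.6·10^((73.5−64.2)/10) = 10.6·10^(9.3/10) = 90.22 m.

90.2 m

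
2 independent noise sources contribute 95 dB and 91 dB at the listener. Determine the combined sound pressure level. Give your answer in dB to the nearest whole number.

96 dB

For uncorrelated sources the intensities add, so convert each level to linear form, sum, and take 10·log₁₀ of the total.
Σ 10^(L/10) = 10^(95/10) + 10^(91/10) = 4.421e+09.
L_total = 10·log₁₀(4.421e+09) = 96.46 dB.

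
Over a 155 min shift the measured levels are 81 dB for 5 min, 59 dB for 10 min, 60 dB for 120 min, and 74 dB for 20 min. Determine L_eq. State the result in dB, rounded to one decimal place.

69.1 dB

The energy average is taken in the linear domain: L_eq = 10·log₁₀[(Σ tᵢ·10^(Lᵢ/10))/T], T = 155 min.
Σ tᵢ·10^(Lᵢ/10) = 5·10^(81/10) + 10·10^(59/10) + 120·10^(60/10) + 20·10^(74/10) = 1.260e+09.
L_eq = 10·log₁₀(1.260e+09/155) = 69.10 dB.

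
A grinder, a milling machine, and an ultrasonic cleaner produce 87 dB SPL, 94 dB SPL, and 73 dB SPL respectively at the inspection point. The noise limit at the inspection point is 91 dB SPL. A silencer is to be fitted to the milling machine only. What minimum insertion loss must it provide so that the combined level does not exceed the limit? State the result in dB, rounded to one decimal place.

The untreated sources together contribute 10^(87/10) + 10^(73/10) = 5.211e+08, i.e. 87.17 dB SPL.
The limit corresponds to 10^(91/10) = 1.259e+09; subtracting the fixed part leaves 7.378e+08 for the milling machine, i.e. 88.68 dB SPL.
So the milling machine must be reduced from 94 to 88.68 dB SPL: IL = 5.32 dB.

5.3 dB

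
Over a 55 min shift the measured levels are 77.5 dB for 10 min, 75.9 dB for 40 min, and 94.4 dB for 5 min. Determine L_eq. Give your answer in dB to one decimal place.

84.6 dB

L_eq = 10·log₁₀[(1/T)·Σ tᵢ·10^(Lᵢ/10)] with T = 55 min.
Σ tᵢ·10^(Lᵢ/10) = 10·10^(77.5/10) + 40·10^(75.9/10) + 5·10^(94.4/10) = 1.589e+10.
L_eq = 10·log₁₀(1.589e+10/55) = 84.61 dB.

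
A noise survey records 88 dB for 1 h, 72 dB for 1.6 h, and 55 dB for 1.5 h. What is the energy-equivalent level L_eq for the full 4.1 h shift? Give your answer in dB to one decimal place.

82.0 dB

L_eq = 10·log₁₀[(1/T)·Σ tᵢ·10^(Lᵢ/10)] with T = 4.1 h.
Σ tᵢ·10^(Lᵢ/10) = 1·10^(88/10) + 1.6·10^(72/10) + 1.5·10^(55/10) = 6.568e+08.
L_eq = 10·log₁₀(6.568e+08/4.1) = 82.05 dB.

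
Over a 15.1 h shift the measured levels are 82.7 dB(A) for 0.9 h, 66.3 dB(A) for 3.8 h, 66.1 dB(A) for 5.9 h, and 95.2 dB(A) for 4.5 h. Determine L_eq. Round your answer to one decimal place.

90.0 dB(A)

The energy average is taken in the linear domain: L_eq = 10·log₁₀[(Σ tᵢ·10^(Lᵢ/10))/T], T = 15.1 h.
Σ tᵢ·10^(Lᵢ/10) = 0.9·10^(82.7/10) + 3.8·10^(66.3/10) + 5.9·10^(66.1/10) + 4.5·10^(95.2/10) = 1.511e+10.
L_eq = 10·log₁₀(1.511e+10/15.1) = 90.00 dB(A).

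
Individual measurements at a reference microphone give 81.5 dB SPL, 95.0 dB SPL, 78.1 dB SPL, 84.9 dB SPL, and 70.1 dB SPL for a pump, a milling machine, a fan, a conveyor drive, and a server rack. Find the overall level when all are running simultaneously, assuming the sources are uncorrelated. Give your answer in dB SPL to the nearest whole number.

Incoherent sources combine by intensity addition: L_total = 10·log₁₀(Σ 10^(L_i/10)).
Σ 10^(L/10) = 10^(81.5/10) + 10^(95.0/10) + 10^(78.1/10) + 10^(84.9/10) + 10^(70.1/10) = 3.687e+09.
L_total = 10·log₁₀(3.687e+09) = 95.67 dB SPL.

96 dB SPL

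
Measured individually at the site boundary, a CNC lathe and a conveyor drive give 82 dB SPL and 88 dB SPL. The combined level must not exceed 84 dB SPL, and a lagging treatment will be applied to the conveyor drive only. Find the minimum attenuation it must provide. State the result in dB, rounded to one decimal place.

Everything except the conveyor drive sums to 10^(82/10) = 1.585e+08 in linear terms, 82.00 dB SPL.
To meet 84 dB SPL overall, the treated conveyor drive may contribute at most 10^(84/10) − 1.585e+08 = 9.270e+07, i.e. 79.67 dB SPL.
Required insertion loss = 88 − 79.67 = 8.33 dB.

8.3 dB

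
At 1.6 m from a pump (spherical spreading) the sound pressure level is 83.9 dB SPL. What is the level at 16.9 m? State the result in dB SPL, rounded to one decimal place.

63.4 dB SPL

Spherical spreading from a point source gives a 20·log₁₀(r₂/r₁) drop.
L₂ = 83.9 − 20·log₁₀(16.9/1.6) = 83.9 − 20.475 = 63.42 dB SPL.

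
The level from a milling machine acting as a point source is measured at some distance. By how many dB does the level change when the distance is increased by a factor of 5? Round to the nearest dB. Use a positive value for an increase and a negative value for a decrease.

-14 dB

With spherical spreading the level changes by −20·log₁₀(r₂/r₁).
ΔL = −20·log₁₀(5) = -13.98 dB.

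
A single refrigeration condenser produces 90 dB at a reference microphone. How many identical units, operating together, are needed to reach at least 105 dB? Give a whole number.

32

N identical sources give L₁ + 10·log₁₀ N, so require 10·log₁₀ N ≥ 105 − 90 = 15.0 dB.
N ≥ 10^(15.0/10) = 31.623, so N = 32.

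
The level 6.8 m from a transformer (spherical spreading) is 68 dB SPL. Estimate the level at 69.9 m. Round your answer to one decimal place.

47.8 dB SPL

Spherical spreading from a point source gives a 20·log₁₀(r₂/r₁) drop.
L₂ = 68 − 20·log₁₀(69.9/6.8) = 68 − 20.239 = 47.76 dB SPL.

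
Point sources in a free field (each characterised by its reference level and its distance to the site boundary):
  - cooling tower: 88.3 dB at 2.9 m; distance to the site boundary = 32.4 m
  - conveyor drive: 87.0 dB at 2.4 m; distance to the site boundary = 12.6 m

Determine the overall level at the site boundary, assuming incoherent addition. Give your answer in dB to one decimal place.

73.7 dB

Apply inverse-square spreading to bring every level to the receiver, then sum 10^(L/10).
cooling tower: 88.3 − 20·log₁₀(32.4/2.9) = 88.3 − 20.96 = 67.34 dB.
conveyor drive: 87.0 − 20·log₁₀(12.6/2.4) = 87.0 − 14.40 = 72.60 dB.
Σ 10^(L/10) = 2.360e+07 → L_total = 10·log₁₀(2.360e+07) = 73.73 dB.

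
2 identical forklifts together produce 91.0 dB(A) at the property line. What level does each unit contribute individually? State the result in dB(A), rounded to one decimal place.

88.0 dB(A)

For N identical incoherent sources L_total = L₁ + 10·log₁₀ N, so L₁ = 91.0 − 10·log₁₀(2) = 91.0 − 3.010.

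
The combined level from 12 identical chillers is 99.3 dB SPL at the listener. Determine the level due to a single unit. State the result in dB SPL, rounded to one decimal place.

For N identical incoherent sources L_total = L₁ + 10·log₁₀ N, so L₁ = 99.3 − 10·log₁₀(12) = 99.3 − 10.792.

88.5 dB SPL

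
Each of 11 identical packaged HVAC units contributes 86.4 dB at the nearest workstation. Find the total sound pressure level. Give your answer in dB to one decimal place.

L_total = L₁ + 10·log₁₀ N for N identical incoherent sources.
L_total = 86.4 + 10·log₁₀(11) = 86.4 + 10.414 = 96.81 dB.

96.8 dB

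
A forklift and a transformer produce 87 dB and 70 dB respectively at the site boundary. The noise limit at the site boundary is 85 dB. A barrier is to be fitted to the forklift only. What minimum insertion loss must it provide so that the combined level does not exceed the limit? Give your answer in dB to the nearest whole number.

2 dB

Fixed contribution from the other source: Σ 10^(L/10) = 10^(70/10) = 1.000e+07 (70.00 dB).
To meet 85 dB overall, the treated forklift may contribute at most 10^(85/10) − 1.000e+07 = 3.062e+08, i.e. 84.86 dB.
Required insertion loss = 87 − 84.86 = 2.14 dB.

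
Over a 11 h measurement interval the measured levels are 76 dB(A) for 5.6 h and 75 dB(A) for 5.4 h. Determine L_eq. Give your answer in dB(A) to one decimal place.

Weight each interval's intensity by its duration and average over T = 11 h:
Σ tᵢ·10^(Lᵢ/10) = 5.6·10^(76/10) + 5.4·10^(75/10) = 3.937e+08.
L_eq = 10·log₁₀(3.937e+08/11) = 75.54 dB(A).

75.5 dB(A)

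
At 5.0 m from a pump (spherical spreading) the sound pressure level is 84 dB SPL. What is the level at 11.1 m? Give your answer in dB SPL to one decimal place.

Point-source attenuation: ΔL = 20·log₁₀(r₂/r₁) = 20·log₁₀(11.1/5.0) = 6.927 dB.
L₂ = 84 − 20·log₁₀(11.1/5.0) = 84 − 6.927 = 77.07 dB SPL.

77.1 dB SPL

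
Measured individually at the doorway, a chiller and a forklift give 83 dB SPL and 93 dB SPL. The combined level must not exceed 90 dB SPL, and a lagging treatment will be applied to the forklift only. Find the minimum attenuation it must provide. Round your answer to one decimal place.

4.0 dB

Fixed contribution from the other source: Σ 10^(L/10) = 10^(83/10) = 1.995e+08 (83.00 dB SPL).
The limit corresponds to 10^(90/10) = 1.000e+09; subtracting the fixed part leaves 8.005e+08 for the forklift, i.e. 89.03 dB SPL.
Required insertion loss = 93 − 89.03 = 3.97 dB.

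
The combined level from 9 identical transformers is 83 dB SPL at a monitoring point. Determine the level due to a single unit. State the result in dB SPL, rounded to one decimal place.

73.5 dB SPL

9 equal contributions raise the level by 10·log₁₀ 9 = 9.542 dB, so each unit alone gives 83 − 9.542.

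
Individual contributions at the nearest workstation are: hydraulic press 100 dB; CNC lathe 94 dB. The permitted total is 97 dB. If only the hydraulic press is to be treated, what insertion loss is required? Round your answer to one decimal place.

Everything except the hydraulic press sums to 10^(94/10) = 2.512e+09 in linear terms, 94.00 dB.
To meet 97 dB overall, the treated hydraulic press may contribute at most 10^(97/10) − 2.512e+09 = 2.500e+09, i.e. 93.98 dB.
So the hydraulic press must be reduced from 100 to 93.98 dB: IL = 6.02 dB.

6.0 dB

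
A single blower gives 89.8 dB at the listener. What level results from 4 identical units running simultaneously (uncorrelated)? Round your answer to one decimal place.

L_total = L₁ + 10·log₁₀ N for N identical incoherent sources.
L_total = 89.8 + 10·log₁₀(4) = 89.8 + 6.021 = 95.82 dB.

95.8 dB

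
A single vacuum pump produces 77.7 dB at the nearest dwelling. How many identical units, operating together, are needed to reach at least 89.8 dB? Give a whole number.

17

Need L₁ + 10·log₁₀ N ≥ 89.8, i.e. log₁₀ N ≥ 1.21.
N ≥ 10^(12.1/10) = 16.218, so N = 17.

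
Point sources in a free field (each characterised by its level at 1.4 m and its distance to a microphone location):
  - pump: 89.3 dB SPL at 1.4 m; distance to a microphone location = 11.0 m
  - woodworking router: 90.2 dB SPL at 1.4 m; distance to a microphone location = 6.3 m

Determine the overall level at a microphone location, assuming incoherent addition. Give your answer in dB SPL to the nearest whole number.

78 dB SPL

Apply inverse-square spreading to bring every level to the receiver, then sum 10^(L/10).
pump: 89.3 − 20·log₁₀(11.0/1.4) = 89.3 − 17.91 = 71.39 dB SPL.
woodworking router: 90.2 − 20·log₁₀(6.3/1.4) = 90.2 − 13.06 = 77.14 dB SPL.
Σ 10^(L/10) = 6.550e+07 → L_total = 10·log₁₀(6.550e+07) = 78.16 dB SPL.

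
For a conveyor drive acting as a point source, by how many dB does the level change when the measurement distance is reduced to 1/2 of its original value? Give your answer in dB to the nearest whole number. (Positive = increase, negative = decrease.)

+6 dB

Point-source spreading: ΔL = −20·log₁₀(r₂/r₁).
ΔL = −20·log₁₀(0.5) = +6.02 dB.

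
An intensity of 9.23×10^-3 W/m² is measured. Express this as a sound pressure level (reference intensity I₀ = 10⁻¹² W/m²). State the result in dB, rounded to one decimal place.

99.7 dB

I/I₀ = 9.23×10^-3/10⁻¹² = 9.23×10^9, and L = 10·log₁₀(I/I₀).
L = 10·(0.9652 + 9) = 99.65 dB.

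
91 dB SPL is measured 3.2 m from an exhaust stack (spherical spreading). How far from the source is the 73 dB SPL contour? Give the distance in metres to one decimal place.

Point-source spreading drops the level by 20·log₁₀(r₂/r₁); inverting, r₂/r₁ = 10^(ΔL/20).
r₂ = 3.2·10^((91−73)/20) = 3.2·10^(18.0/20) = 25.42 m.

25.4 m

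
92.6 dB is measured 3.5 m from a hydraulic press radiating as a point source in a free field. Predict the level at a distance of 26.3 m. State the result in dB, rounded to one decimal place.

Point-source attenuation: ΔL = 20·log₁₀(r₂/r₁) = 20·log₁₀(26.3/3.5) = 17.518 dB.
L₂ = 92.6 − 20·log₁₀(26.3/3.5) = 92.6 − 17.518 = 75.08 dB.

75.1 dB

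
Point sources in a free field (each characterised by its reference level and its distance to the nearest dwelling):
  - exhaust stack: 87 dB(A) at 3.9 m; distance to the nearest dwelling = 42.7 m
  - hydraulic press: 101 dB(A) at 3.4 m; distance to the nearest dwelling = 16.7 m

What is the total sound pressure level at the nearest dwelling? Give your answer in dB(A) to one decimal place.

87.2 dB(A)

Propagate each source to the receiver with L = L_ref − 20·log₁₀(r/r_ref), then add intensities.
exhaust stack: 87 − 20·log₁₀(42.7/3.9) = 87 − 20.79 = 66.21 dB(A).
hydraulic press: 101 − 20·log₁₀(16.7/3.4) = 101 − 13.82 = 87.18 dB(A).
Σ 10^(L/10) = 5.260e+08 → L_total = 10·log₁₀(5.260e+08) = 87.21 dB(A).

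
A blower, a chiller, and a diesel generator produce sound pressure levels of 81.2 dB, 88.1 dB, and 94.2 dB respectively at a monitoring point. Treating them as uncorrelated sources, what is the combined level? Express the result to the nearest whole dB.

95 dB

For uncorrelated sources the intensities add, so convert each level to linear form, sum, and take 10·log₁₀ of the total.
Σ 10^(L/10) = 10^(81.2/10) + 10^(88.1/10) + 10^(94.2/10) = 3.408e+09.
L_total = 10·log₁₀(3.408e+09) = 95.32 dB.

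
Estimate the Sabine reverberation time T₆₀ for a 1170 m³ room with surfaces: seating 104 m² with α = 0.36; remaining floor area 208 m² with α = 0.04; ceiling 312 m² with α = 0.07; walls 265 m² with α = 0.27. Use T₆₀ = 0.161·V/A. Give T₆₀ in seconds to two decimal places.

1.35 s

Summing Sᵢαᵢ: 104·0.36 + 208·0.04 + 312·0.07 + 265·0.27 = 139.15 m².
T₆₀ = 0.161 × 1170 / 139.15 = 1.354 s.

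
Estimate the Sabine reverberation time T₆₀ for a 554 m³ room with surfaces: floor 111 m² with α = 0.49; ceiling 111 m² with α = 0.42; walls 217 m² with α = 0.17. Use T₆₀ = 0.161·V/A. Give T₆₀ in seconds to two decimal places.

Total absorption A = 111·0.49 + 111·0.42 + 217·0.17 = 137.90 m² sabins.
T₆₀ = 0.161 × 554 / 137.90 = 0.647 s.

0.65 s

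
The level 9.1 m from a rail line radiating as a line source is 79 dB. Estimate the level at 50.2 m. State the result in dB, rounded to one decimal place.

Cylindrical spreading from a line source gives a 10·log₁₀(r₂/r₁) drop.
L₂ = 79 − 10·log₁₀(50.2/9.1) = 79 − 7.417 = 71.58 dB.

71.6 dB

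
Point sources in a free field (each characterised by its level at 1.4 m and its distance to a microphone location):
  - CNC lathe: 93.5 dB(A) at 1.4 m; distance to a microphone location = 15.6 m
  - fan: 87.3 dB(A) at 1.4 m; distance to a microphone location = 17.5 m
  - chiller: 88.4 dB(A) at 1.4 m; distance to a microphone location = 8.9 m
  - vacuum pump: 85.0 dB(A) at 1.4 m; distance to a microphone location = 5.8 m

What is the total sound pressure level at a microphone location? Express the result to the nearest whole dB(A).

78 dB(A)

Apply inverse-square spreading to bring every level to the receiver, then sum 10^(L/10).
CNC lathe: 93.5 − 20·log₁₀(15.6/1.4) = 93.5 − 20.94 = 72.56 dB(A).
fan: 87.3 − 20·log₁₀(17.5/1.4) = 87.3 − 21.94 = 65.36 dB(A).
chiller: 88.4 − 20·log₁₀(8.9/1.4) = 88.4 − 16.07 = 72.33 dB(A).
vacuum pump: 85.0 − 20·log₁₀(5.8/1.4) = 85.0 − 12.35 = 72.65 dB(A).
Σ 10^(L/10) = 5.701e+07 → L_total = 10·log₁₀(5.701e+07) = 77.56 dB(A).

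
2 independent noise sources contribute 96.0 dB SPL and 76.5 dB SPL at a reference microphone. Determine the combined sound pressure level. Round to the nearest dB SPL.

96 dB SPL

For uncorrelated sources the intensities add, so convert each level to linear form, sum, and take 10·log₁₀ of the total.
Σ 10^(L/10) = 10^(96.0/10) + 10^(76.5/10) = 4.026e+09.
L_total = 10·log₁₀(4.026e+09) = 96.05 dB SPL.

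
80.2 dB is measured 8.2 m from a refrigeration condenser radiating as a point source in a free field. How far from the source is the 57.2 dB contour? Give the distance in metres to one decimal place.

For a point source L₁ − L₂ = 20·log₁₀(r₂/r₁), so r₂ = r₁·10^((L₁−L₂)/20).
r₂ = 8.2·10^((80.2−57.2)/20) = 8.2·10^(23.0/20) = 115.83 m.

115.8 m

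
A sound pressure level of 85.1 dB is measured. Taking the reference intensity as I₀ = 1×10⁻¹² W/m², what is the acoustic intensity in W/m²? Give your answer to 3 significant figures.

0.000324 W/m²

I = I₀·10^(L/10) = 10⁻¹² × 10^(85.1/10) = 10^(-3.490).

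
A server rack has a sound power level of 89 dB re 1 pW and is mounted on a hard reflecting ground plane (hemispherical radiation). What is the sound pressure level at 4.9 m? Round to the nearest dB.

The power spreads over a hemisphere of area 2π·r², so L_p = L_w − 10·log₁₀(2π·r²).
2π·r² = 150.9 m², 10·log₁₀ of that is 21.786 dB.
L_p = 89 − 21.786 = 67.21 dB.

67 dB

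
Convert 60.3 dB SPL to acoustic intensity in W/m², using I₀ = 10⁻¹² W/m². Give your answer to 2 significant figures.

I/I₀ = 10^(60.3/10) = 1.072e+06, so I = 1.072e+06 × 10⁻¹² W/m².

1.1e-06 W/m²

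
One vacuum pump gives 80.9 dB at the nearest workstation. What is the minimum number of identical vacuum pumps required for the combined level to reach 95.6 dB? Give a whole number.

The shortfall is 95.6 − 80.9 = 14.7 dB, and N units add 10·log₁₀ N, so need 10·log₁₀ N ≥ 14.7.
N ≥ 10^(14.7/10) = 29.512, so N = 30.

30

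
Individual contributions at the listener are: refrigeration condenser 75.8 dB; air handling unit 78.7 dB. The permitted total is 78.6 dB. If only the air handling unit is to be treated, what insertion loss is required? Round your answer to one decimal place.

3.3 dB

Everything except the air handling unit sums to 10^(75.8/10) = 3.802e+07 in linear terms, 75.80 dB.
To meet 78.6 dB overall, the treated air handling unit may contribute at most 10^(78.6/10) − 3.802e+07 = 3.442e+07, i.e. 75.37 dB.
Required insertion loss = 78.7 − 75.37 = 3.33 dB.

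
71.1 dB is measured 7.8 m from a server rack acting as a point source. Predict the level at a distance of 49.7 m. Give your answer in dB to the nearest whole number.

55 dB

Point-source attenuation: ΔL = 20·log₁₀(r₂/r₁) = 20·log₁₀(49.7/7.8) = 16.085 dB.
L₂ = 71.1 − 20·log₁₀(49.7/7.8) = 71.1 − 16.085 = 55.01 dB.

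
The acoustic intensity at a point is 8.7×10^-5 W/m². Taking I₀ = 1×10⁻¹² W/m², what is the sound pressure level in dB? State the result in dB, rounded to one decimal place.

L = 10·log₁₀(I/I₀) = 10·log₁₀(8.7×10^-5/10⁻¹²) = 10·log₁₀(8.7×10^7).
L = 10·(0.9395 + 7) = 79.40 dB.

79.4 dB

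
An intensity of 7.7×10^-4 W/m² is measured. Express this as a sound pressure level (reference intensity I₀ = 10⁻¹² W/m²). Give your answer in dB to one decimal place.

L = 10·log₁₀(I/I₀) = 10·log₁₀(7.7×10^-4/10⁻¹²) = 10·log₁₀(7.7×10^8).
L = 10·(0.8865 + 8) = 88.86 dB.

88.9 dB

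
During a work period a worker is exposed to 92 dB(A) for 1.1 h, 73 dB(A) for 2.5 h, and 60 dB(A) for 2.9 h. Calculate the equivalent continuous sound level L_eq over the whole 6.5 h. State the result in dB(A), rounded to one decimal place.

The energy average is taken in the linear domain: L_eq = 10·log₁₀[(Σ tᵢ·10^(Lᵢ/10))/T], T = 6.5 h.
Σ tᵢ·10^(Lᵢ/10) = 1.1·10^(92/10) + 2.5·10^(73/10) + 2.9·10^(60/10) = 1.796e+09.
L_eq = 10·log₁₀(1.796e+09/6.5) = 84.41 dB(A).

84.4 dB(A)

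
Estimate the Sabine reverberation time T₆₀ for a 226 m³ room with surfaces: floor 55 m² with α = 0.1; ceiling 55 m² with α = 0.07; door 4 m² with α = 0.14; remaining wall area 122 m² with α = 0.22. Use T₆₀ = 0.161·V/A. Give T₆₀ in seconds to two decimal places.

0.99 s

Summing Sᵢαᵢ: 55·0.1 + 55·0.07 + 4·0.14 + 122·0.22 = 36.75 m².
T₆₀ = 0.161·V/A = 0.161·226/36.75 = 0.990 s.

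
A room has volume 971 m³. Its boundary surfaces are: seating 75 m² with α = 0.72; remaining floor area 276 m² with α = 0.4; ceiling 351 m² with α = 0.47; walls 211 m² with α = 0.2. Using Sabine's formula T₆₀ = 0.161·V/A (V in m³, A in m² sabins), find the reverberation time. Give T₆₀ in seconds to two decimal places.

0.42 s

Summing Sᵢαᵢ: 75·0.72 + 276·0.4 + 351·0.47 + 211·0.2 = 371.57 m².
T₆₀ = 0.161 × 971 / 371.57 = 0.421 s.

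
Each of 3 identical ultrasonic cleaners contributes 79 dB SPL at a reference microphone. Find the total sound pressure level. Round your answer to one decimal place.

L_total = L₁ + 10·log₁₀ N for N identical incoherent sources.
L_total = 79 + 10·log₁₀(3) = 79 + 4.771 = 83.77 dB SPL.

83.8 dB SPL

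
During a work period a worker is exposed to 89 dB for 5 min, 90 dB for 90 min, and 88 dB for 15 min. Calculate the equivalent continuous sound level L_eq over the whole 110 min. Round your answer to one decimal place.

The energy average is taken in the linear domain: L_eq = 10·log₁₀[(Σ tᵢ·10^(Lᵢ/10))/T], T = 110 min.
Σ tᵢ·10^(Lᵢ/10) = 5·10^(89/10) + 90·10^(90/10) + 15·10^(88/10) = 1.034e+11.
L_eq = 10·log₁₀(1.034e+11/110) = 89.73 dB.

89.7 dB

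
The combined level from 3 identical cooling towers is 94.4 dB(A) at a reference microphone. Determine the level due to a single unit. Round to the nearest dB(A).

3 equal contributions raise the level by 10·log₁₀ 3 = 4.771 dB, so each unit alone gives 94.4 − 4.771.

90 dB(A)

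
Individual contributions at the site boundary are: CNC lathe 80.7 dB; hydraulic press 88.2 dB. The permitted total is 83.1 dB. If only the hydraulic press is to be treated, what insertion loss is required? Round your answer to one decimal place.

The untreated sources together contribute 10^(80.7/10) = 1.175e+08, i.e. 80.70 dB.
To meet 83.1 dB overall, the treated hydraulic press may contribute at most 10^(83.1/10) − 1.175e+08 = 8.668e+07, i.e. 79.38 dB.
Required insertion loss = 88.2 − 79.38 = 8.82 dB.

8.8 dB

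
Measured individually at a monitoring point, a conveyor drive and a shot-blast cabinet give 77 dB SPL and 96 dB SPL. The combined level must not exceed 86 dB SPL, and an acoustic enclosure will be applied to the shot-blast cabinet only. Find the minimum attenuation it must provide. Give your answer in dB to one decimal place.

Everything except the shot-blast cabinet sums to 10^(77/10) = 5.012e+07 in linear terms, 77.00 dB SPL.
To meet 86 dB SPL overall, the treated shot-blast cabinet may contribute at most 10^(86/10) − 5.012e+07 = 3.480e+08, i.e. 85.42 dB SPL.
So the shot-blast cabinet must be reduced from 96 to 85.42 dB SPL: IL = 10.58 dB.

10.6 dB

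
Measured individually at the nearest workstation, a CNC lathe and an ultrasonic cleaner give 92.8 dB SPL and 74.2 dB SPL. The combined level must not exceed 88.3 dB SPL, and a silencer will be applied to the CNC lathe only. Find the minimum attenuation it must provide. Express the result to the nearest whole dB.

5 dB

Fixed contribution from the other source: Σ 10^(L/10) = 10^(74.2/10) = 2.630e+07 (74.20 dB SPL).
The limit corresponds to 10^(88.3/10) = 6.761e+08; subtracting the fixed part leaves 6.498e+08 for the CNC lathe, i.e. 88.13 dB SPL.
So the CNC lathe must be reduced from 92.8 to 88.13 dB SPL: IL = 4.67 dB.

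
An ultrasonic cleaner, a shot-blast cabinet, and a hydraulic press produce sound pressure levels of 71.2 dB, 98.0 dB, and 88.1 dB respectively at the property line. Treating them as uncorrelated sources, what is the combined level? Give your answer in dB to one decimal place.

For uncorrelated sources the intensities add, so convert each level to linear form, sum, and take 10·log₁₀ of the total.
Σ 10^(L/10) = 10^(71.2/10) + 10^(98.0/10) + 10^(88.1/10) = 6.968e+09.
L_total = 10·log₁₀(6.968e+09) = 98.43 dB.

98.4 dB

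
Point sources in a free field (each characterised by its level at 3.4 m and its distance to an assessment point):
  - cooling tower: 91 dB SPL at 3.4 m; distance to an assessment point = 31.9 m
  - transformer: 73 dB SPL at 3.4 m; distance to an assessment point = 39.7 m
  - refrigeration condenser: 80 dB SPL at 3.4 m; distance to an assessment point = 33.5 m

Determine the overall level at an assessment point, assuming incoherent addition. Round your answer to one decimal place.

Propagate each source to the receiver with L = L_ref − 20·log₁₀(r/r_ref), then add intensities.
cooling tower: 91 − 20·log₁₀(31.9/3.4) = 91 − 19.45 = 71.55 dB SPL.
transformer: 73 − 20·log₁₀(39.7/3.4) = 73 − 21.35 = 51.65 dB SPL.
refrigeration condenser: 80 − 20·log₁₀(33.5/3.4) = 80 − 19.87 = 60.13 dB SPL.
Σ 10^(L/10) = 1.548e+07 → L_total = 10·log₁₀(1.548e+07) = 71.90 dB SPL.

71.9 dB SPL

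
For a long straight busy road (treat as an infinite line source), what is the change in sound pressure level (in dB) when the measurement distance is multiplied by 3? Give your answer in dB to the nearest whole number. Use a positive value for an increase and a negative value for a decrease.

Line-source spreading: ΔL = −10·log₁₀(r₂/r₁).
ΔL = −10·log₁₀(3) = -4.77 dB.

-5 dB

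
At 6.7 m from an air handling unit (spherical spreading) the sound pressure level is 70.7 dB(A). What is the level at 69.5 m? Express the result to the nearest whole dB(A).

50 dB(A)

Point-source attenuation: ΔL = 20·log₁₀(r₂/r₁) = 20·log₁₀(69.5/6.7) = 20.318 dB.
L₂ = 70.7 − 20·log₁₀(69.5/6.7) = 70.7 − 20.318 = 50.38 dB(A).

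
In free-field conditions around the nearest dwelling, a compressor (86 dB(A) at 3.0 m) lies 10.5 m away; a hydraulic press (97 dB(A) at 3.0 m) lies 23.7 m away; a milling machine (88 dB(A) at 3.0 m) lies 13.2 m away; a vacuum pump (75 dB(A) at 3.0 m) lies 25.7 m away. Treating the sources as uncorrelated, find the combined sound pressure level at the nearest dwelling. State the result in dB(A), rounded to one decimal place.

Propagate each source to the receiver with L = L_ref − 20·log₁₀(r/r_ref), then add intensities.
compressor: 86 − 20·log₁₀(10.5/3.0) = 86 − 10.88 = 75.12 dB(A).
hydraulic press: 97 − 20·log₁₀(23.7/3.0) = 97 − 17.95 = 79.05 dB(A).
milling machine: 88 − 20·log₁₀(13.2/3.0) = 88 − 12.87 = 75.13 dB(A).
vacuum pump: 75 − 20·log₁₀(25.7/3.0) = 75 − 18.66 = 56.34 dB(A).
Σ 10^(L/10) = 1.458e+08 → L_total = 10·log₁₀(1.458e+08) = 81.64 dB(A).

81.6 dB(A)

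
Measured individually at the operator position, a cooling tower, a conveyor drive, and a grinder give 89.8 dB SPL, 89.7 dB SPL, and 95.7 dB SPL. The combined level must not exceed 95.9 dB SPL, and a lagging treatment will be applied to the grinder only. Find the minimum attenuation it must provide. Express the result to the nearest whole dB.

3 dB

Everything except the grinder sums to 10^(89.8/10) + 10^(89.7/10) = 1.888e+09 in linear terms, 92.76 dB SPL.
To meet 95.9 dB SPL overall, the treated grinder may contribute at most 10^(95.9/10) − 1.888e+09 = 2.002e+09, i.e. 93.02 dB SPL.
So the grinder must be reduced from 95.7 to 93.02 dB SPL: IL = 2.68 dB.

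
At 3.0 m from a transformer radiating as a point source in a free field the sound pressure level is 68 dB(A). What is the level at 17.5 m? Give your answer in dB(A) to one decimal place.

52.7 dB(A)

For a point source, L₂ = L₁ − 20·log₁₀(r₂/r₁).
L₂ = 68 − 20·log₁₀(17.5/3.0) = 68 − 15.318 = 52.68 dB(A).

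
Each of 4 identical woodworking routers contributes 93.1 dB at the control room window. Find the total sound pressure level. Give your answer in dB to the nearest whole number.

99 dB

N identical incoherent sources raise the level by 10·log₁₀ N.
L_total = 93.1 + 10·log₁₀(4) = 93.1 + 6.021 = 99.12 dB.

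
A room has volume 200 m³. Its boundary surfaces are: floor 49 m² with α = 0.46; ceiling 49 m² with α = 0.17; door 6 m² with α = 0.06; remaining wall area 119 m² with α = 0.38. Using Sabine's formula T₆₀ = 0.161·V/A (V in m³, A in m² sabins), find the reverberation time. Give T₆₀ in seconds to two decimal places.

0.42 s

Summing Sᵢαᵢ: 49·0.46 + 49·0.17 + 6·0.06 + 119·0.38 = 76.45 m².
T₆₀ = 0.161·V/A = 0.161·200/76.45 = 0.421 s.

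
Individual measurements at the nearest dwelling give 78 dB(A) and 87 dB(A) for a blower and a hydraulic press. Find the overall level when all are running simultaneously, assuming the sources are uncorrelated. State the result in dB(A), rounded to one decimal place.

For uncorrelated sources the intensities add, so convert each level to linear form, sum, and take 10·log₁₀ of the total.
Σ 10^(L/10) = 10^(78/10) + 10^(87/10) = 5.643e+08.
L_total = 10·log₁₀(5.643e+08) = 87.51 dB(A).

87.5 dB(A)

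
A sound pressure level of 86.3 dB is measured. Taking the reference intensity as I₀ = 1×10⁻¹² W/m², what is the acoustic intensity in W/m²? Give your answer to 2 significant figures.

0.00043 W/m²

I/I₀ = 10^(86.3/10) = 4.266e+08, so I = 4.266e+08 × 10⁻¹² W/m².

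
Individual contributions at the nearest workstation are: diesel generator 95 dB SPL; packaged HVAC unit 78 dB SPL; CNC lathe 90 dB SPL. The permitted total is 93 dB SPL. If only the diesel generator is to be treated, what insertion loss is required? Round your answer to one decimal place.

5.3 dB

Fixed contribution from the other sources: Σ 10^(L/10) = 10^(78/10) + 10^(90/10) = 1.063e+09 (90.27 dB SPL).
The limit corresponds to 10^(93/10) = 1.995e+09; subtracting the fixed part leaves 9.322e+08 for the diesel generator, i.e. 89.69 dB SPL.
Required insertion loss = 95 − 89.69 = 5.31 dB.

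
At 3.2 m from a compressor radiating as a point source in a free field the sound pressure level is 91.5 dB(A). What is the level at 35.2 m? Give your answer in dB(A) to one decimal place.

Spherical spreading from a point source gives a 20·log₁₀(r₂/r₁) drop.
L₂ = 91.5 − 20·log₁₀(35.2/3.2) = 91.5 − 20.828 = 70.67 dB(A).

70.7 dB(A)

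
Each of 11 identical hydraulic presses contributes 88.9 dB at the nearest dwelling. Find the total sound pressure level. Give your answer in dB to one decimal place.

L_total = L₁ + 10·log₁₀ N for N identical incoherent sources.
L_total = 88.9 + 10·log₁₀(11) = 88.9 + 10.414 = 99.31 dB.

99.3 dB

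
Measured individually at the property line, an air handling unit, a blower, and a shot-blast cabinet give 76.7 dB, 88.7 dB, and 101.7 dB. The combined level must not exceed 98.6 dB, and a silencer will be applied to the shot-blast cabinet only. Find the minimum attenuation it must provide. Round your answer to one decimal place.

3.6 dB

Fixed contribution from the other sources: Σ 10^(L/10) = 10^(76.7/10) + 10^(88.7/10) = 7.881e+08 (88.97 dB).
The limit corresponds to 10^(98.6/10) = 7.244e+09; subtracting the fixed part leaves 6.456e+09 for the shot-blast cabinet, i.e. 98.10 dB.
Required insertion loss = 101.7 − 98.10 = 3.60 dB.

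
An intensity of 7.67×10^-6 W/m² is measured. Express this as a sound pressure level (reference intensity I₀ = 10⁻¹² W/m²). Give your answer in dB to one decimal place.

68.8 dB

I/I₀ = 7.67×10^-6/10⁻¹² = 7.67×10^6, and L = 10·log₁₀(I/I₀).
L = 10·(0.8848 + 6) = 68.85 dB.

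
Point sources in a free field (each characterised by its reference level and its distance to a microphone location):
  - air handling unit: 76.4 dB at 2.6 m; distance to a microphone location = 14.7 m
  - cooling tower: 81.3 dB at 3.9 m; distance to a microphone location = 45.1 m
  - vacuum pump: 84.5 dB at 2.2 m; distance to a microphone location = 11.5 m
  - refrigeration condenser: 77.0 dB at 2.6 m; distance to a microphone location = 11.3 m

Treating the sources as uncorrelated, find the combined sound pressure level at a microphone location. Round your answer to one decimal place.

71.9 dB

First find each source's level at the receiver (point-source: −20·log₁₀(r/r_ref)), then combine on an intensity basis.
air handling unit: 76.4 − 20·log₁₀(14.7/2.6) = 76.4 − 15.05 = 61.35 dB.
cooling tower: 81.3 − 20·log₁₀(45.1/3.9) = 81.3 − 21.26 = 60.04 dB.
vacuum pump: 84.5 − 20·log₁₀(11.5/2.2) = 84.5 − 14.37 = 70.13 dB.
refrigeration condenser: 77.0 − 20·log₁₀(11.3/2.6) = 77.0 − 12.76 = 64.24 dB.
Σ 10^(L/10) = 1.534e+07 → L_total = 10·log₁₀(1.534e+07) = 71.86 dB.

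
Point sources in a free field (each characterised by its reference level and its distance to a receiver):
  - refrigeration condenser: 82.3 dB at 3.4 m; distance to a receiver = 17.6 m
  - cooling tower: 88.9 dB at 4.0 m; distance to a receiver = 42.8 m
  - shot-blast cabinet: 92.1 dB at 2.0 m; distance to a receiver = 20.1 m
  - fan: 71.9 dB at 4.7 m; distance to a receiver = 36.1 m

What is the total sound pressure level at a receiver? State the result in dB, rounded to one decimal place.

74.7 dB

Propagate each source to the receiver with L = L_ref − 20·log₁₀(r/r_ref), then add intensities.
refrigeration condenser: 82.3 − 20·log₁₀(17.6/3.4) = 82.3 − 14.28 = 68.02 dB.
cooling tower: 88.9 − 20·log₁₀(42.8/4.0) = 88.9 − 20.59 = 68.31 dB.
shot-blast cabinet: 92.1 − 20·log₁₀(20.1/2.0) = 92.1 − 20.04 = 72.06 dB.
fan: 71.9 − 20·log₁₀(36.1/4.7) = 71.9 − 17.71 = 54.19 dB.
Σ 10^(L/10) = 2.944e+07 → L_total = 10·log₁₀(2.944e+07) = 74.69 dB.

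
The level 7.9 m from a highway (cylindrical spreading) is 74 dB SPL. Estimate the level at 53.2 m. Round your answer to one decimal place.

65.7 dB SPL

Cylindrical spreading from a line source gives a 10·log₁₀(r₂/r₁) drop.
L₂ = 74 − 10·log₁₀(53.2/7.9) = 74 − 8.283 = 65.72 dB SPL.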